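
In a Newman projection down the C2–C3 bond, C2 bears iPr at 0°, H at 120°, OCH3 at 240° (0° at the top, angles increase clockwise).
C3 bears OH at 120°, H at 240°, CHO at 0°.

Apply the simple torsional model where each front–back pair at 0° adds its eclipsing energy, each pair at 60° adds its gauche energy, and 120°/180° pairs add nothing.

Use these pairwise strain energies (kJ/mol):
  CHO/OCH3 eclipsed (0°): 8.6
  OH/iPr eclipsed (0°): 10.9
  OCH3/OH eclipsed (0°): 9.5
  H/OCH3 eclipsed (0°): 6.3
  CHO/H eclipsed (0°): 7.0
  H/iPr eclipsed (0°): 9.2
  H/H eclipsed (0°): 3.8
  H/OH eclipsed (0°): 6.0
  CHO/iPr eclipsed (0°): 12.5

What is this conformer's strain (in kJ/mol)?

This conformer (eclipsed): iPr–CHO eclipsed, H–OH eclipsed, OCH3–H eclipsed; 12.5 + 6.0 + 6.3 = 24.8 kJ/mol.

24.8 kJ/mol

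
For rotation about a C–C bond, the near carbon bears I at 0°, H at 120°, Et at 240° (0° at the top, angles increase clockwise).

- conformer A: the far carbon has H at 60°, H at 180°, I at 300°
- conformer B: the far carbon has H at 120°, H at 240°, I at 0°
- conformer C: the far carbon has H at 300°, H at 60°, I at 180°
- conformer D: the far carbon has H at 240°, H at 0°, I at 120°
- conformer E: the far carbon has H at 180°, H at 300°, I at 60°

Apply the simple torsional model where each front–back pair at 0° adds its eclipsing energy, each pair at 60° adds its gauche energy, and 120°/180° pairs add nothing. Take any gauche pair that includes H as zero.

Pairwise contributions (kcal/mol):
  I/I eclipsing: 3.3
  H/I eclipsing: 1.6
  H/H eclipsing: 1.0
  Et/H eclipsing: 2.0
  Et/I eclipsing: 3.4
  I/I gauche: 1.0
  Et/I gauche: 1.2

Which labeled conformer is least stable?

A (staggered): I(0°)/I(300°) gauche 1.0; Et(240°)/I(300°) gauche 1.2 → 2.2 kcal/mol.
B (eclipsed): I(0°)/I(0°) eclipsed 3.3; H(120°)/H(120°) eclipsed 1.0; Et(240°)/H(240°) eclipsed 2.0 → 6.3 kcal/mol.
C (staggered): Et(240°)/I(180°) gauche 1.2 → 1.2 kcal/mol.
D (eclipsed): I(0°)/H(0°) eclipsed 1.6; H(120°)/I(120°) eclipsed 1.6; Et(240°)/H(240°) eclipsed 2.0 → 5.2 kcal/mol.
E (staggered): I(0°)/I(60°) gauche 1.0 → 1.0 kcal/mol.
B has the highest total (6.3 kcal/mol).

B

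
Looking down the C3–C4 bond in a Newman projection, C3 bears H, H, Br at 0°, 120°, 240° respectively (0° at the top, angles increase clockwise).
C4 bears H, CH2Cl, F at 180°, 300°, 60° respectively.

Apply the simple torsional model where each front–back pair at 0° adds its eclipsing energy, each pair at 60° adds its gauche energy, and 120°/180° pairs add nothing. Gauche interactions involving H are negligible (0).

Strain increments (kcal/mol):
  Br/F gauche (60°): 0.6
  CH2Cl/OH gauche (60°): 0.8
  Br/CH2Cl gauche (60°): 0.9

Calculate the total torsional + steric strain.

This conformer (staggered): Br–CH2Cl gauche; 0.9 = 0.9 kcal/mol.

0.9 kcal/mol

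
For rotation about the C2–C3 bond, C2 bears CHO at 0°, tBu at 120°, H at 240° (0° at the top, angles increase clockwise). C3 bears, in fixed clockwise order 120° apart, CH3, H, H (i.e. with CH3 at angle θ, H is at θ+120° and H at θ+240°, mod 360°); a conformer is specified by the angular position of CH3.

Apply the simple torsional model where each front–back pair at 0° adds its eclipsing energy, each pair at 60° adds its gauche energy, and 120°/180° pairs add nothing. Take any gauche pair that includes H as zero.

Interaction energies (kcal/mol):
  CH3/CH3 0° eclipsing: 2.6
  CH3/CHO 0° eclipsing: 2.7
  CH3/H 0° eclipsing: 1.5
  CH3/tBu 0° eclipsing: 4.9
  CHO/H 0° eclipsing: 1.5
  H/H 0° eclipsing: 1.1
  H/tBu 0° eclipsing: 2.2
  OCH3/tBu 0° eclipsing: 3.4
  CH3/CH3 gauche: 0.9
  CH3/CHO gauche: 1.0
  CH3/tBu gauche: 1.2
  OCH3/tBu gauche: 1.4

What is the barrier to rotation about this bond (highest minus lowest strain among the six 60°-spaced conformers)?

6.5 kcal/mol

CH3 at 0° (eclipsed): CHO–CH3 eclipsed, tBu–H eclipsed, H–H eclipsed; 2.7 + 2.2 + 1.1 = 6.0 kcal/mol.
CH3 at 60° (staggered): CHO–CH3 gauche, tBu–CH3 gauche; 1.0 + 1.2 = 2.2 kcal/mol.
CH3 at 120° (eclipsed): CHO–H eclipsed, tBu–CH3 eclipsed, H–H eclipsed; 1.5 + 4.9 + 1.1 = 7.5 kcal/mol.
CH3 at 180° (staggered): tBu–CH3 gauche; 1.2 = 1.2 kcal/mol.
CH3 at 240° (eclipsed): CHO–H eclipsed, tBu–H eclipsed, H–CH3 eclipsed; 1.5 + 2.2 + 1.5 = 5.2 kcal/mol.
CH3 at 300° (staggered): CHO–CH3 gauche; 1.0 = 1.0 kcal/mol.
Max at 120° (7.5 kcal/mol), min at 300° (1.0 kcal/mol); barrier = 6.5 kcal/mol.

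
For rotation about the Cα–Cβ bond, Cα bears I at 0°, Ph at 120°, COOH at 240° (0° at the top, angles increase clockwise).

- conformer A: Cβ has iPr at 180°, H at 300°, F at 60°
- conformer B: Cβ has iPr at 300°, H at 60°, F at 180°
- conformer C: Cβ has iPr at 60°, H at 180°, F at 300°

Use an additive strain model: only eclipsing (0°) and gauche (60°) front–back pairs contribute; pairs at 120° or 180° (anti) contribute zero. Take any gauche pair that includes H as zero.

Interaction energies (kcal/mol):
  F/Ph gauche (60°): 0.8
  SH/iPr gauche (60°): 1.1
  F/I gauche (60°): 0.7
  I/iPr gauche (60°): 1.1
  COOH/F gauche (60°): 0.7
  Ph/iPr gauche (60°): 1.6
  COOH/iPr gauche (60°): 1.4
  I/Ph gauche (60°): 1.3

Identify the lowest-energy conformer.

B

A (staggered): I(0°)/F(60°) gauche 0.7; Ph(120°)/iPr(180°) gauche 1.6; Ph(120°)/F(60°) gauche 0.8; COOH(240°)/iPr(180°) gauche 1.4 → 4.5 kcal/mol.
B (staggered): I(0°)/iPr(300°) gauche 1.1; Ph(120°)/F(180°) gauche 0.8; COOH(240°)/iPr(300°) gauche 1.4; COOH(240°)/F(180°) gauche 0.7 → 4.0 kcal/mol.
C (staggered): I(0°)/iPr(60°) gauche 1.1; I(0°)/F(300°) gauche 0.7; Ph(120°)/iPr(60°) gauche 1.6; COOH(240°)/F(300°) gauche 0.7 → 4.1 kcal/mol.
B has the lowest total (4.0 kcal/mol).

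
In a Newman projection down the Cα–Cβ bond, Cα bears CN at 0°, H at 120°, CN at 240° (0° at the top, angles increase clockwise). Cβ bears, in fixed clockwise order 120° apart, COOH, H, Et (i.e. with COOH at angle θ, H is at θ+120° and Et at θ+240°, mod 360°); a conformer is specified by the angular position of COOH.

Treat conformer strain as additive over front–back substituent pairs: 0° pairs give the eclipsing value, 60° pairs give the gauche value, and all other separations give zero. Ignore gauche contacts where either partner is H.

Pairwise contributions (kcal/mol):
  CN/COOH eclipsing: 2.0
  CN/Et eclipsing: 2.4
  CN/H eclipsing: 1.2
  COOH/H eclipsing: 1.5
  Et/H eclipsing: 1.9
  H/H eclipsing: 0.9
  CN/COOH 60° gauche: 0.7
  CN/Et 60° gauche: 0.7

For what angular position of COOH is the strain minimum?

180°

COOH at 0° (eclipsed): CN–COOH eclipsed, H–H eclipsed, CN–Et eclipsed; 2.0 + 0.9 + 2.4 = 5.3 kcal/mol.
COOH at 60° (staggered): CN–COOH gauche, CN–Et gauche, CN–Et gauche; 0.7 + 0.7 + 0.7 = 2.1 kcal/mol.
COOH at 120° (eclipsed): CN–Et eclipsed, H–COOH eclipsed, CN–H eclipsed; 2.4 + 1.5 + 1.2 = 5.1 kcal/mol.
COOH at 180° (staggered): CN–Et gauche, CN–COOH gauche; 0.7 + 0.7 = 1.4 kcal/mol.
COOH at 240° (eclipsed): CN–H eclipsed, H–Et eclipsed, CN–COOH eclipsed; 1.2 + 1.9 + 2.0 = 5.1 kcal/mol.
COOH at 300° (staggered): CN–COOH gauche, CN–COOH gauche, CN–Et gauche; 0.7 + 0.7 + 0.7 = 2.1 kcal/mol.
The minimum (1.4 kcal/mol) occurs with COOH at 180°.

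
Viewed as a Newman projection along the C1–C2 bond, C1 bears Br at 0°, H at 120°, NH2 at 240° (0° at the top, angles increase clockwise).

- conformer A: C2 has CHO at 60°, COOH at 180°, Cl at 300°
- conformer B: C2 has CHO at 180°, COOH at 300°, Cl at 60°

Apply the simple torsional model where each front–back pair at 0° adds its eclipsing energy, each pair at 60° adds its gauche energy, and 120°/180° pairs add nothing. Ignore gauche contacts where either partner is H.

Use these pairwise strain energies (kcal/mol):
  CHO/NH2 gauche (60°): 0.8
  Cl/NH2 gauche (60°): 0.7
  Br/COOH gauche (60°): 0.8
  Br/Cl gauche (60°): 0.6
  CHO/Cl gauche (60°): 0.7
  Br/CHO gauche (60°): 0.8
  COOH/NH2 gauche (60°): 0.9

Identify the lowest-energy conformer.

A

A (staggered): Br–CHO gauche, Br–Cl gauche, NH2–COOH gauche, NH2–Cl gauche; 0.8 + 0.6 + 0.9 + 0.7 = 3.0 kcal/mol.
B (staggered): Br–COOH gauche, Br–Cl gauche, NH2–CHO gauche, NH2–COOH gauche; 0.8 + 0.6 + 0.8 + 0.9 = 3.1 kcal/mol.
A has the lowest total (3.0 kcal/mol).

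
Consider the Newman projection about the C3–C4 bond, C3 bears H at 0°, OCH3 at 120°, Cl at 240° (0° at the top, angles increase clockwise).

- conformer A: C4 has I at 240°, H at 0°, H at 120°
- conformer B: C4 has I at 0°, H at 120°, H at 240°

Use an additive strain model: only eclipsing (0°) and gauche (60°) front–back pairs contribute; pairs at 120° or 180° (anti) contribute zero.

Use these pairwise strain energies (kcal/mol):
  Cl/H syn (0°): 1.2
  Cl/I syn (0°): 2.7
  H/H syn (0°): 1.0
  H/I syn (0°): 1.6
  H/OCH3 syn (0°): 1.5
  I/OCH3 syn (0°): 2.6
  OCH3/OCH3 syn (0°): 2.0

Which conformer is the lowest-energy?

A is eclipsed. H at 0° is eclipsed with H at 0° (1.0); OCH3 at 120° is eclipsed with H at 120° (1.5); Cl at 240° is eclipsed with I at 240° (2.7). Total 5.2 kcal/mol.
B is eclipsed. H at 0° is eclipsed with I at 0° (1.6); OCH3 at 120° is eclipsed with H at 120° (1.5); Cl at 240° is eclipsed with H at 240° (1.2). Total 4.3 kcal/mol.
B has the lowest total (4.3 kcal/mol).

B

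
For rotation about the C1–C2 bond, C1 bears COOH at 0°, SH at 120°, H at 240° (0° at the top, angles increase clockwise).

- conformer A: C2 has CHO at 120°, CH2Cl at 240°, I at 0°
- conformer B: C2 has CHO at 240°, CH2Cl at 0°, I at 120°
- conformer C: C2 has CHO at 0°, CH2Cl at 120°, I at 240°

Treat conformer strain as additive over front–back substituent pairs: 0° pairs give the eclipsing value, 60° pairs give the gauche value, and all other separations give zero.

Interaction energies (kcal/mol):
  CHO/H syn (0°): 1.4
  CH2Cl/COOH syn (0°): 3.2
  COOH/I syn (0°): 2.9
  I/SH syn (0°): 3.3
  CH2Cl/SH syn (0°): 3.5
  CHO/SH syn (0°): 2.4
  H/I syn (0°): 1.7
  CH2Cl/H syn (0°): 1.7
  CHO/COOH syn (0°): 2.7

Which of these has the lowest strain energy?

A (eclipsed): COOH–I eclipsed, SH–CHO eclipsed, H–CH2Cl eclipsed; 2.9 + 2.4 + 1.7 = 7.0 kcal/mol.
B (eclipsed): COOH–CH2Cl eclipsed, SH–I eclipsed, H–CHO eclipsed; 3.2 + 3.3 + 1.4 = 7.9 kcal/mol.
C (eclipsed): COOH–CHO eclipsed, SH–CH2Cl eclipsed, H–I eclipsed; 2.7 + 3.5 + 1.7 = 7.9 kcal/mol.
A has the lowest total (7.0 kcal/mol).

A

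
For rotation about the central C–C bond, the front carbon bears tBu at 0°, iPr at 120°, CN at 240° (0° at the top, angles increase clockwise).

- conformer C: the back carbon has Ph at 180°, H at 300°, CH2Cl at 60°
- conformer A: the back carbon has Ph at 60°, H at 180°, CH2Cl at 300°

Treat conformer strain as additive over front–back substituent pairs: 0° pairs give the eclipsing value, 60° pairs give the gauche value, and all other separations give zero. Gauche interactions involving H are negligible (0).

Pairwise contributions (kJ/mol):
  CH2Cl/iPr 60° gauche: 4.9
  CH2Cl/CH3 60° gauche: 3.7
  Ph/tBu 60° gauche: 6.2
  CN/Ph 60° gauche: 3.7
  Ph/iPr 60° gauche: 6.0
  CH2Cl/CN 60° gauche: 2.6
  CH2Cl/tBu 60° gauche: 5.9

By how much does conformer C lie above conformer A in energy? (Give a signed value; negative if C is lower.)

-0.2 kJ/mol

C (staggered): tBu(0°)/CH2Cl(60°) gauche 5.9; iPr(120°)/Ph(180°) gauche 6.0; iPr(120°)/CH2Cl(60°) gauche 4.9; CN(240°)/Ph(180°) gauche 3.7 → 20.5 kJ/mol.
A (staggered): tBu(0°)/Ph(60°) gauche 6.2; tBu(0°)/CH2Cl(300°) gauche 5.9; iPr(120°)/Ph(60°) gauche 6.0; CN(240°)/CH2Cl(300°) gauche 2.6 → 20.7 kJ/mol.
E(C) − E(A) = 20.5 − 20.7 = -0.2 kJ/mol.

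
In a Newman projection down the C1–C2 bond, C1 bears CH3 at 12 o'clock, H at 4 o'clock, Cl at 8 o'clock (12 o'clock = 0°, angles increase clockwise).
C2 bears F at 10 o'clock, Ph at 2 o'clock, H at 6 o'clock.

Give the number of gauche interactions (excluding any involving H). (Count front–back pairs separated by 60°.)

3

Non-H gauche pairs: CH3(0°)/F(300°); CH3(0°)/Ph(60°); Cl(240°)/F(300°) — 3 interactions.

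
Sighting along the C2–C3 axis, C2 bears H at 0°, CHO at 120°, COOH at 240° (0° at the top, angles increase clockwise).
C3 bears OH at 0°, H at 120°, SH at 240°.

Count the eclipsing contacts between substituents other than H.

Non-H eclipsing pairs: COOH(240°)/SH(240°) — 1 interaction.

1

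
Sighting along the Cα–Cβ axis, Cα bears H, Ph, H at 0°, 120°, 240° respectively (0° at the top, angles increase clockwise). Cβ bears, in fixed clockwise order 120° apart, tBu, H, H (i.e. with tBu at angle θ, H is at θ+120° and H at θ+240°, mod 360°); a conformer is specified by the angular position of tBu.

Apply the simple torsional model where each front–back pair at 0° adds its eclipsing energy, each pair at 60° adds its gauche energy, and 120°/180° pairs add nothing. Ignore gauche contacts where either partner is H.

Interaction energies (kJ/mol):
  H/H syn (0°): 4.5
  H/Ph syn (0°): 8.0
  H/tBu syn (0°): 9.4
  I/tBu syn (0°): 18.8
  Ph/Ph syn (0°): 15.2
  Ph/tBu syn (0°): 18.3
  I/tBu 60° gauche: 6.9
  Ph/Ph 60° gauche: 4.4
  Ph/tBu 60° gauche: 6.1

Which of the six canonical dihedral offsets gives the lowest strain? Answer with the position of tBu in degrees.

300°

tBu at 0° (eclipsed): H–tBu eclipsed, Ph–H eclipsed, H–H eclipsed; 9.4 + 8.0 + 4.5 = 21.9 kJ/mol.
tBu at 60° (staggered): Ph–tBu gauche; 6.1 = 6.1 kJ/mol.
tBu at 120° (eclipsed): H–H eclipsed, Ph–tBu eclipsed, H–H eclipsed; 4.5 + 18.3 + 4.5 = 27.3 kJ/mol.
tBu at 180° (staggered): Ph–tBu gauche; 6.1 = 6.1 kJ/mol.
tBu at 240° (eclipsed): H–H eclipsed, Ph–H eclipsed, H–tBu eclipsed; 4.5 + 8.0 + 9.4 = 21.9 kJ/mol.
tBu at 300° (staggered): no non-H gauche contacts → 0.0 kJ/mol.
The minimum (0.0 kJ/mol) occurs with tBu at 300°.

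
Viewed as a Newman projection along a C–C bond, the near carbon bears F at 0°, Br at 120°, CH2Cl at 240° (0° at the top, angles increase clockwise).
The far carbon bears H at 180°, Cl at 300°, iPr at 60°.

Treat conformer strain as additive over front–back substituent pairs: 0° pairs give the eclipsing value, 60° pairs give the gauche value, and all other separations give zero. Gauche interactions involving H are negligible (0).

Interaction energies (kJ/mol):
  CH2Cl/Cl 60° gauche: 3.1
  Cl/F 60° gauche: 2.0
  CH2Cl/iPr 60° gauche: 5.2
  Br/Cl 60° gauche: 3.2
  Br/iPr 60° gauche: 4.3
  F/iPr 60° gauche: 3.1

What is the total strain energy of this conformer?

12.5 kJ/mol

This conformer (staggered): F–Cl gauche, F–iPr gauche, Br–iPr gauche, CH2Cl–Cl gauche; 2.0 + 3.1 + 4.3 + 3.1 = 12.5 kJ/mol.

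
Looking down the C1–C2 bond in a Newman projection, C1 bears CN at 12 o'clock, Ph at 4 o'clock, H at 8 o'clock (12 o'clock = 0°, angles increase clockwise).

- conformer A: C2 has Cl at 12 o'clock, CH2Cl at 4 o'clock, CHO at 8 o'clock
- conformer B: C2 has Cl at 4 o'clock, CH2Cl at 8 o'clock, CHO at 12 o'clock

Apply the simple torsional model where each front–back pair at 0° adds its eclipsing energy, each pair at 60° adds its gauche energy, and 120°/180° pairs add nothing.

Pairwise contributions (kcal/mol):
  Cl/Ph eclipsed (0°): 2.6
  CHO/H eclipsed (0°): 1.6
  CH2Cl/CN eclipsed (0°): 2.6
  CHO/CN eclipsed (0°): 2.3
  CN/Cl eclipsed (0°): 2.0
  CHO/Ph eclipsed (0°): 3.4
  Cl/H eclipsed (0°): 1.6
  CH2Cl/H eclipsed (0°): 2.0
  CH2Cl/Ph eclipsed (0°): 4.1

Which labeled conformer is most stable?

B

A (eclipsed): CN(0°)/Cl(0°) eclipsed 2.0; Ph(120°)/CH2Cl(120°) eclipsed 4.1; H(240°)/CHO(240°) eclipsed 1.6 → 7.7 kcal/mol.
B (eclipsed): CN(0°)/CHO(0°) eclipsed 2.3; Ph(120°)/Cl(120°) eclipsed 2.6; H(240°)/CH2Cl(240°) eclipsed 2.0 → 6.9 kcal/mol.
B has the lowest total (6.9 kcal/mol).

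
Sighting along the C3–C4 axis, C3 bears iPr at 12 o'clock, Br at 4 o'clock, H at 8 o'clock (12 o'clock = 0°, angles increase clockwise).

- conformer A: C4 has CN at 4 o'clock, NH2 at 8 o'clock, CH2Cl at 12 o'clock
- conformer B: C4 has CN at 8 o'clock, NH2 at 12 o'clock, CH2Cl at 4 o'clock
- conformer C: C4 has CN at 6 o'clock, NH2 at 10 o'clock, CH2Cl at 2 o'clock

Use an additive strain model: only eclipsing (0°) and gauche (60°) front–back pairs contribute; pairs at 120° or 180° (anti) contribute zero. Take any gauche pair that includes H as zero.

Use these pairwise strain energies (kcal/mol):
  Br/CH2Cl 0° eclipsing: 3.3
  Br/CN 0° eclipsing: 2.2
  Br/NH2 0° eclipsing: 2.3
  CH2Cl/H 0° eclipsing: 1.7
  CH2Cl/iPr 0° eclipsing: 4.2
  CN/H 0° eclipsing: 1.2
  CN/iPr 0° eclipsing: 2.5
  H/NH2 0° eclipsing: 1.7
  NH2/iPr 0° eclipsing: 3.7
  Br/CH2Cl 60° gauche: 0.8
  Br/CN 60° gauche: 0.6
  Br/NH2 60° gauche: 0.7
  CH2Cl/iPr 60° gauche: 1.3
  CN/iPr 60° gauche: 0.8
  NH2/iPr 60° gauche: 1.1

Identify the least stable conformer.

A (eclipsed): iPr(0°)/CH2Cl(0°) eclipsed 4.2; Br(120°)/CN(120°) eclipsed 2.2; H(240°)/NH2(240°) eclipsed 1.7 → 8.1 kcal/mol.
B (eclipsed): iPr(0°)/NH2(0°) eclipsed 3.7; Br(120°)/CH2Cl(120°) eclipsed 3.3; H(240°)/CN(240°) eclipsed 1.2 → 8.2 kcal/mol.
C (staggered): iPr(0°)/NH2(300°) gauche 1.1; iPr(0°)/CH2Cl(60°) gauche 1.3; Br(120°)/CN(180°) gauche 0.6; Br(120°)/CH2Cl(60°) gauche 0.8 → 3.8 kcal/mol.
B has the highest total (8.2 kcal/mol).

B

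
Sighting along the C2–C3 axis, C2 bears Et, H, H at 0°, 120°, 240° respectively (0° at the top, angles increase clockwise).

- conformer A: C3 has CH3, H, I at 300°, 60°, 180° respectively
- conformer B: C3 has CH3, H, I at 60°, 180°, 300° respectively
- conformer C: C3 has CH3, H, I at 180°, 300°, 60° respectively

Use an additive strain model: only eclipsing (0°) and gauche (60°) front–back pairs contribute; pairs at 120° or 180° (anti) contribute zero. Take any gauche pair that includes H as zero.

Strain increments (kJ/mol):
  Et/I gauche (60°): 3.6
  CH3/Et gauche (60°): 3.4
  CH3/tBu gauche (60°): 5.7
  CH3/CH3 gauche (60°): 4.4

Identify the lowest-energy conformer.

A (staggered): Et–CH3 gauche; 3.4 = 3.4 kJ/mol.
B (staggered): Et–CH3 gauche, Et–I gauche; 3.4 + 3.6 = 7.0 kJ/mol.
C (staggered): Et–I gauche; 3.6 = 3.6 kJ/mol.
A has the lowest total (3.4 kJ/mol).

A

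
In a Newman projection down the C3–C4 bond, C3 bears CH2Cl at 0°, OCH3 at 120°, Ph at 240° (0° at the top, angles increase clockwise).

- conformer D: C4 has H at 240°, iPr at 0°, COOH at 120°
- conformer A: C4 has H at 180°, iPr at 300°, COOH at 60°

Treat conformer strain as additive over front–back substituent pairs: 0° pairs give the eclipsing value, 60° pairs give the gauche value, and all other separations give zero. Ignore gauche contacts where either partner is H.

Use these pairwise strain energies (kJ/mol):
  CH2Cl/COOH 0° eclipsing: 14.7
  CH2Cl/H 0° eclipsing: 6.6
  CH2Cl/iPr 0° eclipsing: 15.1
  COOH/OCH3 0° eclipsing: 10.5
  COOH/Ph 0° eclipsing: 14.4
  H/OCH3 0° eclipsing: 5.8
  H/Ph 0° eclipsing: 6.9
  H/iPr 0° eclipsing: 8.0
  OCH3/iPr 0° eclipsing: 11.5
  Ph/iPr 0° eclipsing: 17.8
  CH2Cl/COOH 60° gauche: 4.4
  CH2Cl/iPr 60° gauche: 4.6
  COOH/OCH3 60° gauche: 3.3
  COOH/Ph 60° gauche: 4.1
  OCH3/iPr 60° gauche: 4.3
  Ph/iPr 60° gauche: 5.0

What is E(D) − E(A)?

D is eclipsed. CH2Cl at 0° is eclipsed with iPr at 0° (15.1); OCH3 at 120° is eclipsed with COOH at 120° (10.5); Ph at 240° is eclipsed with H at 240° (6.9). Total 32.5 kJ/mol.
A is staggered. CH2Cl at 0° is gauche with iPr at 300° (4.6); CH2Cl at 0° is gauche with COOH at 60° (4.4); OCH3 at 120° is gauche with COOH at 60° (3.3); Ph at 240° is gauche with iPr at 300° (5.0). Total 17.3 kJ/mol.
E(D) − E(A) = 32.5 − 17.3 = +15.2 kJ/mol.

+15.2 kJ/mol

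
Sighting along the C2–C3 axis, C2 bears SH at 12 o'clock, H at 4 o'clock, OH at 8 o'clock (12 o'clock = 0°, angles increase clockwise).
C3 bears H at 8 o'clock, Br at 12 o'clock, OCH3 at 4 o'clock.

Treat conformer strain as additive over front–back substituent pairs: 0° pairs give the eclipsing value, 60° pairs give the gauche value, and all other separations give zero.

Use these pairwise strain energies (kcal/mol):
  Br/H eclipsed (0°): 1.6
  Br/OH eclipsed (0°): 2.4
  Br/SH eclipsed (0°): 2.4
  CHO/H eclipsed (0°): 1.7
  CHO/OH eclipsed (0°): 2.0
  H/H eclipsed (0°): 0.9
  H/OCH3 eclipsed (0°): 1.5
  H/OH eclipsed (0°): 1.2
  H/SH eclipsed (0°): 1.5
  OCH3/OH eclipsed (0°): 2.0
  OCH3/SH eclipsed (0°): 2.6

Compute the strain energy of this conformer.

This conformer (eclipsed): SH(0°)/Br(0°) eclipsed 2.4; H(120°)/OCH3(120°) eclipsed 1.5; OH(240°)/H(240°) eclipsed 1.2 → 5.1 kcal/mol.

5.1 kcal/mol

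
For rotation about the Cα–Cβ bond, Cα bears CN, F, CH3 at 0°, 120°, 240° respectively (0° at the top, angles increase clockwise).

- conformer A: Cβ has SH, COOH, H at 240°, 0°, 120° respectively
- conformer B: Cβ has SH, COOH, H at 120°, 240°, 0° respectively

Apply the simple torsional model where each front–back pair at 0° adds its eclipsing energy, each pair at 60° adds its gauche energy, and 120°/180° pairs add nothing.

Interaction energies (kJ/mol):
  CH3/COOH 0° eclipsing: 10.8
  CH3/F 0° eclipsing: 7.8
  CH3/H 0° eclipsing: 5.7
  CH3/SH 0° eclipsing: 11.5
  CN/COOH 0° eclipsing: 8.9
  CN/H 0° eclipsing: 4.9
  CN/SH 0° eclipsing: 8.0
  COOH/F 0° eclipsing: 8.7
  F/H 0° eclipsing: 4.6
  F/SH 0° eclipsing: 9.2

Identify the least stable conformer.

A (eclipsed): CN–COOH eclipsed, F–H eclipsed, CH3–SH eclipsed; 8.9 + 4.6 + 11.5 = 25.0 kJ/mol.
B (eclipsed): CN–H eclipsed, F–SH eclipsed, CH3–COOH eclipsed; 4.9 + 9.2 + 10.8 = 24.9 kJ/mol.
A has the highest total (25.0 kJ/mol).

A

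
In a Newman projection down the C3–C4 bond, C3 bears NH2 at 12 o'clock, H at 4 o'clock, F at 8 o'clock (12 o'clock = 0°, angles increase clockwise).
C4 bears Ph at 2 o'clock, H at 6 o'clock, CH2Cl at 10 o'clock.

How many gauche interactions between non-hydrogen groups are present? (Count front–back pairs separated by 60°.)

3

Non-H gauche pairs: NH2(0°)/Ph(60°); NH2(0°)/CH2Cl(300°); F(240°)/CH2Cl(300°) — 3 interactions.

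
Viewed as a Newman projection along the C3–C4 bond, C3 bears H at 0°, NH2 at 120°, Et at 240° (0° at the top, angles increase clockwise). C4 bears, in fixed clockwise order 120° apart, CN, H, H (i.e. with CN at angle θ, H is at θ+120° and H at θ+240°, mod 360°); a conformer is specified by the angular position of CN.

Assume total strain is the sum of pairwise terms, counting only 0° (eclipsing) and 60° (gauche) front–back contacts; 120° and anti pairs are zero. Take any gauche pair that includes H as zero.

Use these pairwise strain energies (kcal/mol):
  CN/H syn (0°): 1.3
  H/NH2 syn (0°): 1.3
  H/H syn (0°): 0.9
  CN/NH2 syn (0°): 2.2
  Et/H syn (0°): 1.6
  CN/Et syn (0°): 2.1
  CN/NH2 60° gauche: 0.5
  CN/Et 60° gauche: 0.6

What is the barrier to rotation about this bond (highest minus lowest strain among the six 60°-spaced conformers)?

CN at 0° (eclipsed): H–CN eclipsed, NH2–H eclipsed, Et–H eclipsed; 1.3 + 1.3 + 1.6 = 4.2 kcal/mol.
CN at 60° (staggered): NH2–CN gauche; 0.5 = 0.5 kcal/mol.
CN at 120° (eclipsed): H–H eclipsed, NH2–CN eclipsed, Et–H eclipsed; 0.9 + 2.2 + 1.6 = 4.7 kcal/mol.
CN at 180° (staggered): NH2–CN gauche, Et–CN gauche; 0.5 + 0.6 = 1.1 kcal/mol.
CN at 240° (eclipsed): H–H eclipsed, NH2–H eclipsed, Et–CN eclipsed; 0.9 + 1.3 + 2.1 = 4.3 kcal/mol.
CN at 300° (staggered): Et–CN gauche; 0.6 = 0.6 kcal/mol.
Max at 120° (4.7 kcal/mol), min at 60° (0.5 kcal/mol); barrier = 4.2 kcal/mol.

4.2 kcal/mol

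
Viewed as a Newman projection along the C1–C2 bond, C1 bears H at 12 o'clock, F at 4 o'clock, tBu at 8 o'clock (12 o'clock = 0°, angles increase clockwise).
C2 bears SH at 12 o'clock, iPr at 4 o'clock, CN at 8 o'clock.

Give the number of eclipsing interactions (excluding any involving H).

2

Non-H eclipsing pairs: F(120°)/iPr(120°); tBu(240°)/CN(240°) — 2 interactions.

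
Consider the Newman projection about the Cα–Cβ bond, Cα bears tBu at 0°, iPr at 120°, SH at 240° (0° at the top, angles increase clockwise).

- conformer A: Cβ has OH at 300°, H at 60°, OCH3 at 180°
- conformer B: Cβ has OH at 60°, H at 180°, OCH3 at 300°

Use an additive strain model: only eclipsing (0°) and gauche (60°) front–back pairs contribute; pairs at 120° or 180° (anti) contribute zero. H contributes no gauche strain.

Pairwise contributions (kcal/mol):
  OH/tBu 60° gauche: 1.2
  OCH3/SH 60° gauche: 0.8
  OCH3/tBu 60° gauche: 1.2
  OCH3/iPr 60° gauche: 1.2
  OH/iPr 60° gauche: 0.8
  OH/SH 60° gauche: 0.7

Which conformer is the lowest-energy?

A

A (staggered): tBu(0°)/OH(300°) gauche 1.2; iPr(120°)/OCH3(180°) gauche 1.2; SH(240°)/OH(300°) gauche 0.7; SH(240°)/OCH3(180°) gauche 0.8 → 3.9 kcal/mol.
B (staggered): tBu(0°)/OH(60°) gauche 1.2; tBu(0°)/OCH3(300°) gauche 1.2; iPr(120°)/OH(60°) gauche 0.8; SH(240°)/OCH3(300°) gauche 0.8 → 4.0 kcal/mol.
A has the lowest total (3.9 kcal/mol).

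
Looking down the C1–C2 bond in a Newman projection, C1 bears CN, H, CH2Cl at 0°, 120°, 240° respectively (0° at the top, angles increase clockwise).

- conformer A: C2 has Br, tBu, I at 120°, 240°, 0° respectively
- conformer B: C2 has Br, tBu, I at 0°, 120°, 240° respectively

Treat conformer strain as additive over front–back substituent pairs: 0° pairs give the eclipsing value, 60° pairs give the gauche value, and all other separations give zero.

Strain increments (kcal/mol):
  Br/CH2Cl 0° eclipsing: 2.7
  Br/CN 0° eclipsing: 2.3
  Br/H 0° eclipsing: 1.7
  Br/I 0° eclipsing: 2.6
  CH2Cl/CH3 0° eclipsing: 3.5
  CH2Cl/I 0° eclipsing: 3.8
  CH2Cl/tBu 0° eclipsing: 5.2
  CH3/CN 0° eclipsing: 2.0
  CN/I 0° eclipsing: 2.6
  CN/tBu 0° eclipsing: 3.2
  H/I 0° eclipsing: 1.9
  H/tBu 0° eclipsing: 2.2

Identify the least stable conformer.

A (eclipsed): CN–I eclipsed, H–Br eclipsed, CH2Cl–tBu eclipsed; 2.6 + 1.7 + 5.2 = 9.5 kcal/mol.
B (eclipsed): CN–Br eclipsed, H–tBu eclipsed, CH2Cl–I eclipsed; 2.3 + 2.2 + 3.8 = 8.3 kcal/mol.
A has the highest total (9.5 kcal/mol).

A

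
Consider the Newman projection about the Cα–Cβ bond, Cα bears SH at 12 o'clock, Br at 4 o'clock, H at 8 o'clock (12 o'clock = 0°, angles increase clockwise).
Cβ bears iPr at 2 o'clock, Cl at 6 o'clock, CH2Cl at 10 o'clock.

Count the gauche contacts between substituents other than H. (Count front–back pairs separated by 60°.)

Non-H gauche pairs: SH(0°)/iPr(60°); SH(0°)/CH2Cl(300°); Br(120°)/iPr(60°); Br(120°)/Cl(180°) — 4 interactions.

4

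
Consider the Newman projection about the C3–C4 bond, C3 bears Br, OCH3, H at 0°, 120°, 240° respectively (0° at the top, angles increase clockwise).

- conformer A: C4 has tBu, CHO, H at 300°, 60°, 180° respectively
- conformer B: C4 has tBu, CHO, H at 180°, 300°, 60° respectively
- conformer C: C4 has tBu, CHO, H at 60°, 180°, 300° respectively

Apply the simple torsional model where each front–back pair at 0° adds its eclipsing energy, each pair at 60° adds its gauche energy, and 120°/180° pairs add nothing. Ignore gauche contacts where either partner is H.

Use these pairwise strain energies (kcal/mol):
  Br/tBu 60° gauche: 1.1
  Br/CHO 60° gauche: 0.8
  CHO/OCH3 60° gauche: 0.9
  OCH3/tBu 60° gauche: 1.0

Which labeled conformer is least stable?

A (staggered): Br(0°)/tBu(300°) gauche 1.1; Br(0°)/CHO(60°) gauche 0.8; OCH3(120°)/CHO(60°) gauche 0.9 → 2.8 kcal/mol.
B (staggered): Br(0°)/CHO(300°) gauche 0.8; OCH3(120°)/tBu(180°) gauche 1.0 → 1.8 kcal/mol.
C (staggered): Br(0°)/tBu(60°) gauche 1.1; OCH3(120°)/tBu(60°) gauche 1.0; OCH3(120°)/CHO(180°) gauche 0.9 → 3.0 kcal/mol.
C has the highest total (3.0 kcal/mol).

C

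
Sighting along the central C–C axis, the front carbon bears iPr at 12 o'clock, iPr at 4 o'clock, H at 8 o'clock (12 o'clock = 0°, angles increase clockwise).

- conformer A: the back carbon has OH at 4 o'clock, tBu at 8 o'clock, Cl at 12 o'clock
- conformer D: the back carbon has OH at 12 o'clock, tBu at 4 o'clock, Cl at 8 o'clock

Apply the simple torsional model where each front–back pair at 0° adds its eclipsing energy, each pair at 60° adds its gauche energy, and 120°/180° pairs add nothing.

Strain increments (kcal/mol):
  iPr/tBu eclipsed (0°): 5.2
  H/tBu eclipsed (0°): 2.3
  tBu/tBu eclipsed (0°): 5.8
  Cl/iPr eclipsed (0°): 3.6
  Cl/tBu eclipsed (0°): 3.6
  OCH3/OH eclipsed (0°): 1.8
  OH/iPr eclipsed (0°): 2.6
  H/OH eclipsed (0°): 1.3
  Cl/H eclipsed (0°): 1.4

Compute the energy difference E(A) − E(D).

A is eclipsed. iPr at 0° is eclipsed with Cl at 0° (3.6); iPr at 120° is eclipsed with OH at 120° (2.6); H at 240° is eclipsed with tBu at 240° (2.3). Total 8.5 kcal/mol.
D is eclipsed. iPr at 0° is eclipsed with OH at 0° (2.6); iPr at 120° is eclipsed with tBu at 120° (5.2); H at 240° is eclipsed with Cl at 240° (1.4). Total 9.2 kcal/mol.
E(A) − E(D) = 8.5 − 9.2 = -0.7 kcal/mol.

-0.7 kcal/mol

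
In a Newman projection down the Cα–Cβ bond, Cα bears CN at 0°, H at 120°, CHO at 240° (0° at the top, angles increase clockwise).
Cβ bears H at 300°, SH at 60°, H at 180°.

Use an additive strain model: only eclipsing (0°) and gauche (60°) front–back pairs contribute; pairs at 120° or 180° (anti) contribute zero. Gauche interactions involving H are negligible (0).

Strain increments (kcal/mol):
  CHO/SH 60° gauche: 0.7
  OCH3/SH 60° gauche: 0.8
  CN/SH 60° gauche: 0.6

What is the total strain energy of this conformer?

0.6 kcal/mol

This conformer (staggered): CN(0°)/SH(60°) gauche 0.6 → 0.6 kcal/mol.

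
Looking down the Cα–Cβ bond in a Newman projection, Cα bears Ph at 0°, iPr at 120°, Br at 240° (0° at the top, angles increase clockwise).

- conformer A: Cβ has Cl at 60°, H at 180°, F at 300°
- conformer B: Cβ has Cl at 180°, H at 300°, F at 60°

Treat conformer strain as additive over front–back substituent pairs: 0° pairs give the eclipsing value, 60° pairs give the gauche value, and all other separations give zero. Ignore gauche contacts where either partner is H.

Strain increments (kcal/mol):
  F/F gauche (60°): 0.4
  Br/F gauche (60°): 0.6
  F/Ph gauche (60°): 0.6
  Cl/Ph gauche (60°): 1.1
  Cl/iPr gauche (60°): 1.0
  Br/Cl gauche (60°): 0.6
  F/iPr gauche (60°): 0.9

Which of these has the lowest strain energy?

B

A (staggered): Ph(0°)/Cl(60°) gauche 1.1; Ph(0°)/F(300°) gauche 0.6; iPr(120°)/Cl(60°) gauche 1.0; Br(240°)/F(300°) gauche 0.6 → 3.3 kcal/mol.
B (staggered): Ph(0°)/F(60°) gauche 0.6; iPr(120°)/Cl(180°) gauche 1.0; iPr(120°)/F(60°) gauche 0.9; Br(240°)/Cl(180°) gauche 0.6 → 3.1 kcal/mol.
B has the lowest total (3.1 kcal/mol).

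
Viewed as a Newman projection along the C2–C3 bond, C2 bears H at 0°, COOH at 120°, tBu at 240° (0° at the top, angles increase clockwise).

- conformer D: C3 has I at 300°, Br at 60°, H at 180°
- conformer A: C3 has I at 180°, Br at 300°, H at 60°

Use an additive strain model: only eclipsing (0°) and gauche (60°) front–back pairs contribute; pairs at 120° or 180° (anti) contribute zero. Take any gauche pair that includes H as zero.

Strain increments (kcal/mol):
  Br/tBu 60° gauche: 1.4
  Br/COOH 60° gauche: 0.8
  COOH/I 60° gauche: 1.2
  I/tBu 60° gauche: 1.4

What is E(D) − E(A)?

D (staggered): COOH(120°)/Br(60°) gauche 0.8; tBu(240°)/I(300°) gauche 1.4 → 2.2 kcal/mol.
A (staggered): COOH(120°)/I(180°) gauche 1.2; tBu(240°)/I(180°) gauche 1.4; tBu(240°)/Br(300°) gauche 1.4 → 4.0 kcal/mol.
E(D) − E(A) = 2.2 − 4.0 = -1.8 kcal/mol.

-1.8 kcal/mol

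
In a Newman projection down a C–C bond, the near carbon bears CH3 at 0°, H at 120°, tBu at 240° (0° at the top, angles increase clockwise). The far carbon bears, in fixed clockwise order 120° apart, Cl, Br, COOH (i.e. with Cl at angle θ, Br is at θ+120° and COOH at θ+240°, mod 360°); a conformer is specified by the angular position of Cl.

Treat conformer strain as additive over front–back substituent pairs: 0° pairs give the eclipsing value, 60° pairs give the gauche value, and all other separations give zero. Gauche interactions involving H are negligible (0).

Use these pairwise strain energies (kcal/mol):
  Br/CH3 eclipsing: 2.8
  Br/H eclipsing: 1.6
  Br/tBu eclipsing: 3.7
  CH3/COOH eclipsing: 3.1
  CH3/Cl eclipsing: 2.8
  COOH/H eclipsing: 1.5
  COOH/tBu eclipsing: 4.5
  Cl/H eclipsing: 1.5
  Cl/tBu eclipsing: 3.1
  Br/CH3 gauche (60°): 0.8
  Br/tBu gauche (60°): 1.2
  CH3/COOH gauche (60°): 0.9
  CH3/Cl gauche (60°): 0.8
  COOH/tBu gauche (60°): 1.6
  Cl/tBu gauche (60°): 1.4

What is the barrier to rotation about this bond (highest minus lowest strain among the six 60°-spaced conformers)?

Cl at 0° (eclipsed): CH3(0°)/Cl(0°) eclipsed 2.8; H(120°)/Br(120°) eclipsed 1.6; tBu(240°)/COOH(240°) eclipsed 4.5 → 8.9 kcal/mol.
Cl at 60° (staggered): CH3(0°)/Cl(60°) gauche 0.8; CH3(0°)/COOH(300°) gauche 0.9; tBu(240°)/Br(180°) gauche 1.2; tBu(240°)/COOH(300°) gauche 1.6 → 4.5 kcal/mol.
Cl at 120° (eclipsed): CH3(0°)/COOH(0°) eclipsed 3.1; H(120°)/Cl(120°) eclipsed 1.5; tBu(240°)/Br(240°) eclipsed 3.7 → 8.3 kcal/mol.
Cl at 180° (staggered): CH3(0°)/Br(300°) gauche 0.8; CH3(0°)/COOH(60°) gauche 0.9; tBu(240°)/Cl(180°) gauche 1.4; tBu(240°)/Br(300°) gauche 1.2 → 4.3 kcal/mol.
Cl at 240° (eclipsed): CH3(0°)/Br(0°) eclipsed 2.8; H(120°)/COOH(120°) eclipsed 1.5; tBu(240°)/Cl(240°) eclipsed 3.1 → 7.4 kcal/mol.
Cl at 300° (staggered): CH3(0°)/Cl(300°) gauche 0.8; CH3(0°)/Br(60°) gauche 0.8; tBu(240°)/Cl(300°) gauche 1.4; tBu(240°)/COOH(180°) gauche 1.6 → 4.6 kcal/mol.
Max at 0° (8.9 kcal/mol), min at 180° (4.3 kcal/mol); barrier = 4.6 kcal/mol.

4.6 kcal/mol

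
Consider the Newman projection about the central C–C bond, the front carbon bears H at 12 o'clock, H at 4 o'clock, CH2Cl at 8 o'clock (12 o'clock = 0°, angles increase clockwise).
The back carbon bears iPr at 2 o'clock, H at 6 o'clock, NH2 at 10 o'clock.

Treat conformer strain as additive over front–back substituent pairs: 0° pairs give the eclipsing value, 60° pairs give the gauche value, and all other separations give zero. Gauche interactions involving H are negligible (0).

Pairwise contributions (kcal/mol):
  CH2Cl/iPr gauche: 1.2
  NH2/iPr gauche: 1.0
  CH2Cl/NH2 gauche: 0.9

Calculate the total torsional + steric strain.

This conformer (staggered): CH2Cl–NH2 gauche; 0.9 = 0.9 kcal/mol.

0.9 kcal/mol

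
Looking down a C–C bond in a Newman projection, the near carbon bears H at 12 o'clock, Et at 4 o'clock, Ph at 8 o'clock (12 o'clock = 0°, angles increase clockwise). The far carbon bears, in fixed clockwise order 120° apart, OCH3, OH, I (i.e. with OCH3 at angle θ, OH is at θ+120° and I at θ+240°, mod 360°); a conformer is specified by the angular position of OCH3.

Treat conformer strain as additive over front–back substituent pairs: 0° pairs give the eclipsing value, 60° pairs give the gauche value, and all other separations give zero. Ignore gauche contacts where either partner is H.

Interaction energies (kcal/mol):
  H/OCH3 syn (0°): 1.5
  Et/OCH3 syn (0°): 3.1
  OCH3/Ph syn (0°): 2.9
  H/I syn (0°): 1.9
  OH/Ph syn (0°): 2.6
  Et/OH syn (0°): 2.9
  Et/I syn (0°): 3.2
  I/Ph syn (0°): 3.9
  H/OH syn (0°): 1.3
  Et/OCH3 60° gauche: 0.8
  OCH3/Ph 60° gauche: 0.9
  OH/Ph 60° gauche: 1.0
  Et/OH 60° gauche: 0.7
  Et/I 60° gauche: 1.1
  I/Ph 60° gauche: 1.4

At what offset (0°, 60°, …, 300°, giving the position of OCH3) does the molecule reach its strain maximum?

OCH3 at 0° is eclipsed. H at 0° is eclipsed with OCH3 at 0° (1.5); Et at 120° is eclipsed with OH at 120° (2.9); Ph at 240° is eclipsed with I at 240° (3.9). Total 8.3 kcal/mol.
OCH3 at 60° is staggered. Et at 120° is gauche with OCH3 at 60° (0.8); Et at 120° is gauche with OH at 180° (0.7); Ph at 240° is gauche with OH at 180° (1.0); Ph at 240° is gauche with I at 300° (1.4). Total 3.9 kcal/mol.
OCH3 at 120° is eclipsed. H at 0° is eclipsed with I at 0° (1.9); Et at 120° is eclipsed with OCH3 at 120° (3.1); Ph at 240° is eclipsed with OH at 240° (2.6). Total 7.6 kcal/mol.
OCH3 at 180° is staggered. Et at 120° is gauche with OCH3 at 180° (0.8); Et at 120° is gauche with I at 60° (1.1); Ph at 240° is gauche with OCH3 at 180° (0.9); Ph at 240° is gauche with OH at 300° (1.0). Total 3.8 kcal/mol.
OCH3 at 240° is eclipsed. H at 0° is eclipsed with OH at 0° (1.3); Et at 120° is eclipsed with I at 120° (3.2); Ph at 240° is eclipsed with OCH3 at 240° (2.9). Total 7.4 kcal/mol.
OCH3 at 300° is staggered. Et at 120° is gauche with OH at 60° (0.7); Et at 120° is gauche with I at 180° (1.1); Ph at 240° is gauche with OCH3 at 300° (0.9); Ph at 240° is gauche with I at 180° (1.4). Total 4.1 kcal/mol.
The maximum (8.3 kcal/mol) occurs with OCH3 at 0°.

0°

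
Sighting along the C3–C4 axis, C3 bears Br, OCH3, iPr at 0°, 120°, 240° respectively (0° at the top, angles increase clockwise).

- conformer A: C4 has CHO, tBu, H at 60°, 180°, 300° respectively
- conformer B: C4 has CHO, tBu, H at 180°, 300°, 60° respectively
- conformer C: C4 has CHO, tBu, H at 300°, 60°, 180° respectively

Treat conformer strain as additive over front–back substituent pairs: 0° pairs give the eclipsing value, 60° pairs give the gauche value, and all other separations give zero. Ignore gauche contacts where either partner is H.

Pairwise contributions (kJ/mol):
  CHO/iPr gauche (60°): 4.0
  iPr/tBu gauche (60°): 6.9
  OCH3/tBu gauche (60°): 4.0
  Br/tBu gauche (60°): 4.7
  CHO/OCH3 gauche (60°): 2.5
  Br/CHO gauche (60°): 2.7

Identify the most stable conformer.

A (staggered): Br(0°)/CHO(60°) gauche 2.7; OCH3(120°)/CHO(60°) gauche 2.5; OCH3(120°)/tBu(180°) gauche 4.0; iPr(240°)/tBu(180°) gauche 6.9 → 16.1 kJ/mol.
B (staggered): Br(0°)/tBu(300°) gauche 4.7; OCH3(120°)/CHO(180°) gauche 2.5; iPr(240°)/CHO(180°) gauche 4.0; iPr(240°)/tBu(300°) gauche 6.9 → 18.1 kJ/mol.
C (staggered): Br(0°)/CHO(300°) gauche 2.7; Br(0°)/tBu(60°) gauche 4.7; OCH3(120°)/tBu(60°) gauche 4.0; iPr(240°)/CHO(300°) gauche 4.0 → 15.4 kJ/mol.
C has the lowest total (15.4 kJ/mol).

C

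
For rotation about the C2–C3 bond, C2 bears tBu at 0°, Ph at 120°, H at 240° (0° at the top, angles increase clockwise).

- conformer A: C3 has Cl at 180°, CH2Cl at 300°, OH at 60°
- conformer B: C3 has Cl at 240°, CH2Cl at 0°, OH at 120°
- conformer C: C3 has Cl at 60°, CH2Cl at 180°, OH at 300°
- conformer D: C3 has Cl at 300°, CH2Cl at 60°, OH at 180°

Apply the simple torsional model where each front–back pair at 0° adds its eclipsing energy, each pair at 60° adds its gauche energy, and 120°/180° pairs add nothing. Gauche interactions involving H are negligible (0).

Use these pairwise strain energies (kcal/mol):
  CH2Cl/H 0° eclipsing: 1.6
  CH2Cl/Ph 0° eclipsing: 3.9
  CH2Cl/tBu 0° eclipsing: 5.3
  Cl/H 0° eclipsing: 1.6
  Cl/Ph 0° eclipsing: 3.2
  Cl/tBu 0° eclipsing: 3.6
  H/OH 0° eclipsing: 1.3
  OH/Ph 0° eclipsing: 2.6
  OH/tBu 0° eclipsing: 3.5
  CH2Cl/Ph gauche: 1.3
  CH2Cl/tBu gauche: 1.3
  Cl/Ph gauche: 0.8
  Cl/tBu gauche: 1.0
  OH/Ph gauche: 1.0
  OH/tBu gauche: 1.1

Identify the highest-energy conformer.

B

A is staggered. tBu at 0° is gauche with CH2Cl at 300° (1.3); tBu at 0° is gauche with OH at 60° (1.1); Ph at 120° is gauche with Cl at 180° (0.8); Ph at 120° is gauche with OH at 60° (1.0). Total 4.2 kcal/mol.
B is eclipsed. tBu at 0° is eclipsed with CH2Cl at 0° (5.3); Ph at 120° is eclipsed with OH at 120° (2.6); H at 240° is eclipsed with Cl at 240° (1.6). Total 9.5 kcal/mol.
C is staggered. tBu at 0° is gauche with Cl at 60° (1.0); tBu at 0° is gauche with OH at 300° (1.1); Ph at 120° is gauche with Cl at 60° (0.8); Ph at 120° is gauche with CH2Cl at 180° (1.3). Total 4.2 kcal/mol.
D is staggered. tBu at 0° is gauche with Cl at 300° (1.0); tBu at 0° is gauche with CH2Cl at 60° (1.3); Ph at 120° is gauche with CH2Cl at 60° (1.3); Ph at 120° is gauche with OH at 180° (1.0). Total 4.6 kcal/mol.
B has the highest total (9.5 kcal/mol).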